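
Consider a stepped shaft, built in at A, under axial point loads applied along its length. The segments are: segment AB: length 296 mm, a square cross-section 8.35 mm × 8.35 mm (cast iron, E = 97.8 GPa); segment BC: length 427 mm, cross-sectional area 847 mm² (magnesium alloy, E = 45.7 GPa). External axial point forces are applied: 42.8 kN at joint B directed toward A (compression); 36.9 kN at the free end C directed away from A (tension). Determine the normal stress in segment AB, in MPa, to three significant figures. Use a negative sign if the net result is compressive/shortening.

Internal axial forces (sectioning from the free end, tension +): N_BC = 36.9 kN, N_AB = -5.9 kN.
A_AB = 69.72 mm².
σ_AB = N_AB/A_AB = -5900/69.72 = -84.62 MPa.

-84.6 MPa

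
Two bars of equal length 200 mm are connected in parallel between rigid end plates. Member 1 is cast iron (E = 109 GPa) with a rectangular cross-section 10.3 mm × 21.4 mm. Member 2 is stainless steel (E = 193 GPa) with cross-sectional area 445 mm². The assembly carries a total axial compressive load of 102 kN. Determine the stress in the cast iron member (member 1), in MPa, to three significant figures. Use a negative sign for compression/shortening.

A_1 = 220.4 mm².
Equal strain + equilibrium ⇒ each member carries load in proportion to AE: A₁E₁ = 24030000 N, A₂E₂ = 85880000 N, ΣAE = 109900000 N.
σ₁ = P·E₁/ΣAE = -102000·109000/109900000 = -101.2 MPa.

-101 MPa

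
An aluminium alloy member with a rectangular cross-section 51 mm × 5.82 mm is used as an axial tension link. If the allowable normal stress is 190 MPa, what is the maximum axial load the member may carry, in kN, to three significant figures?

56.4 kN

A = 296.8 mm².
P_max = σ_allow · A = 190 · 296.8 = 56400 N = 56.4 kN.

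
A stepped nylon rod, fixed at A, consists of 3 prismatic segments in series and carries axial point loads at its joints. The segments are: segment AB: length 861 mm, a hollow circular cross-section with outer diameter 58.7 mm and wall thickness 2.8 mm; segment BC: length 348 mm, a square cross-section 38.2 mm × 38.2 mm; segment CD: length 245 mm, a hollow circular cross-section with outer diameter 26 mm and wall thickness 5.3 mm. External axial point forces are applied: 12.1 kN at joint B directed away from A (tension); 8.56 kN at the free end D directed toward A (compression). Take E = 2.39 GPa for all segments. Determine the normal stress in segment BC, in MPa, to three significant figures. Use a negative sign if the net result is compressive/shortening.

Internal axial forces (sectioning from the free end, tension +): N_CD = -8.56 kN, N_BC = -8.56 kN, N_AB = 3.54 kN.
A_BC = 1459 mm².
σ_BC = N_BC/A_BC = -8560/1459 = -5.866 MPa.

-5.87 MPa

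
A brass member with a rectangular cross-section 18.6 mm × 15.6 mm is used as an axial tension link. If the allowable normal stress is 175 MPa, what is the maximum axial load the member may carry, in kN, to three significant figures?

50.8 kN

A = 290.2 mm².
P_max = σ_allow · A = 175 · 290.2 = 50780 N = 50.78 kN.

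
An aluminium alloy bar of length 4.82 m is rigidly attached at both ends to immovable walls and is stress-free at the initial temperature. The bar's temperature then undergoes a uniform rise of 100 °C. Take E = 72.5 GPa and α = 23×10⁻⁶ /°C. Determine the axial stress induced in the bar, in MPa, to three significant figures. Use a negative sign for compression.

-167 MPa

Free thermal expansion αLΔT = 23e-6 · 4820 · 100 = 11.09 mm.
The walls impose strain ε = −(11.09)/4820 = -2.3000e-03; σ = Eε = 72500 · -2.3000e-03 = -166.8 MPa.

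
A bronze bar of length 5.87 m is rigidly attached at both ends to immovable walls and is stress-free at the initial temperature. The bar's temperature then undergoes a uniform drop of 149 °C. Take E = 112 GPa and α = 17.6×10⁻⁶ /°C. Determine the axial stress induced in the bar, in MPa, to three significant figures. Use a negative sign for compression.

Free thermal expansion αLΔT = 17.6e-6 · 5870 · -149 = -15.39 mm.
The walls impose strain ε = −(-15.39)/5870 = 2.6224e-03; σ = Eε = 112000 · 2.6224e-03 = 293.7 MPa.

294 MPa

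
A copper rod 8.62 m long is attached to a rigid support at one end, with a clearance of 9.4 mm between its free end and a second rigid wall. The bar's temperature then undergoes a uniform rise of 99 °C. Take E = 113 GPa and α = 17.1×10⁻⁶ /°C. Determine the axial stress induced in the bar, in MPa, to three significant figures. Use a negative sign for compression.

-68.1 MPa

Free thermal expansion αLΔT = 17.1e-6 · 8620 · 99 = 14.59 mm.
The walls engage after the gap closes; constrained expansion = 14.59 − 9.4 = 5.193 mm.
The walls impose strain ε = −(5.193)/8620 = -6.0241e-04; σ = Eε = 113000 · -6.0241e-04 = -68.07 MPa.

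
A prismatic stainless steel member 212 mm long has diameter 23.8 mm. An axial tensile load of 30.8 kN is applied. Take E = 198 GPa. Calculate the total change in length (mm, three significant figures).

0.0741 mm

A = 444.9 mm².
δ_mech = NL/(AE) = 30800·212/(444.9·198000) = 0.07413 mm.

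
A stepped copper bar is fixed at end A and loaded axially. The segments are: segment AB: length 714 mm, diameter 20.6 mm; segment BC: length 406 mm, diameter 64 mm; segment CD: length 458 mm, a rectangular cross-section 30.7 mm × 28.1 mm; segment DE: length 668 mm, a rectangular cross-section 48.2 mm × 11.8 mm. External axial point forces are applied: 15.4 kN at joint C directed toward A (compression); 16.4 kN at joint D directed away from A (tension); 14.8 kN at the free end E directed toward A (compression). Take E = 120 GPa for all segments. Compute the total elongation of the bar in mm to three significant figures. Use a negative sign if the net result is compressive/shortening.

-0.399 mm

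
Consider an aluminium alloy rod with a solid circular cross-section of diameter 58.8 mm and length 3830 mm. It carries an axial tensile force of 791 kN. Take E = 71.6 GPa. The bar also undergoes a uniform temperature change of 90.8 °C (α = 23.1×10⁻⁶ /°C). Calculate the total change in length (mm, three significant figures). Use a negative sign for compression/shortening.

23.6 mm

A = 2715 mm².
δ_mech = NL/(AE) = 791000·3830/(2715·71600) = 15.58 mm.
δ_thermal = αLΔT = 23.1e-6·3830·90.8 = 8.033 mm.
δ = δ_mech + δ_thermal = 23.62 mm.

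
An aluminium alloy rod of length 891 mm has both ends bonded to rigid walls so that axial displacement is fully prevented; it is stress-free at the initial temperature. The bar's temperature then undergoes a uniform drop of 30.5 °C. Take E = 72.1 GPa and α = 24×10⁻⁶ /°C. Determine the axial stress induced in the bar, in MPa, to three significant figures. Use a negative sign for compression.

52.8 MPa

Free thermal expansion αLΔT = 24e-6 · 891 · -30.5 = -0.6522 mm.
The walls impose strain ε = −(-0.6522)/891 = 7.3200e-04; σ = Eε = 72100 · 7.3200e-04 = 52.78 MPa.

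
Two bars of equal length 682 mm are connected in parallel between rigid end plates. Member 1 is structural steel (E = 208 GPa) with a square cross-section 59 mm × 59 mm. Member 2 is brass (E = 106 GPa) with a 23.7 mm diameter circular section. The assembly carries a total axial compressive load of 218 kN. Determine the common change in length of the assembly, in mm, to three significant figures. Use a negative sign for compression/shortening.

-0.193 mm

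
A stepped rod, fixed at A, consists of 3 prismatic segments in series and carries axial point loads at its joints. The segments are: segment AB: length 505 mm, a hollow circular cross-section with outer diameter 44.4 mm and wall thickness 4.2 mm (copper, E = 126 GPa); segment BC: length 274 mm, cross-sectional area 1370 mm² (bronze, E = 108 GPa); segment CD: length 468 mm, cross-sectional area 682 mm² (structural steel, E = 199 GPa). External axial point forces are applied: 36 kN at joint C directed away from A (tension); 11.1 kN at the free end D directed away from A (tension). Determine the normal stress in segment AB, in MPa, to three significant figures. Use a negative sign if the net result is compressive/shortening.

88.8 MPa

Internal axial forces (sectioning from the free end, tension +): N_CD = 11.1 kN, N_BC = 47.1 kN, N_AB = 47.1 kN.
A_AB = 530.4 mm².
σ_AB = N_AB/A_AB = 47100/530.4 = 88.8 MPa.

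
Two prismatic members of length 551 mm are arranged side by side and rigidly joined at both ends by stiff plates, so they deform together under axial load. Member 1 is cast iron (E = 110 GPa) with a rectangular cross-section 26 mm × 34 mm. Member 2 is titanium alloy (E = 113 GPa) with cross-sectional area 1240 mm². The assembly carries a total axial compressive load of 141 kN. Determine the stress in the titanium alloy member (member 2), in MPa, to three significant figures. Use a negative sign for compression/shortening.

A_1 = 884 mm².
Equal strain + equilibrium ⇒ each member carries load in proportion to AE: A₁E₁ = 97240000 N, A₂E₂ = 140100000 N, ΣAE = 237400000 N.
σ₂ = P·E₂/ΣAE = -141000·113000/237400000 = -67.13 MPa.

-67.1 MPa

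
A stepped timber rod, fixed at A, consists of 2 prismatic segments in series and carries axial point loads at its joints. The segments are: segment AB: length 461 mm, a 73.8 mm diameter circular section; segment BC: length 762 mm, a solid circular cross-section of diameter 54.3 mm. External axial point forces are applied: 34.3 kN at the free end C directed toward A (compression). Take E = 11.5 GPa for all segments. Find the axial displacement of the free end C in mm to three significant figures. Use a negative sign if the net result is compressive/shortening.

-1.30 mm

Internal axial forces (sectioning from the free end, tension +): N_BC = -34.3 kN, N_AB = -34.3 kN.
A_AB = 4278 mm².
A_BC = 2316 mm².
δ_AB = -34300·461/(4278·11500) = -0.3214 mm
δ_BC = -34300·762/(2316·11500) = -0.9814 mm
δ = Σδ_i = -1.303 mm.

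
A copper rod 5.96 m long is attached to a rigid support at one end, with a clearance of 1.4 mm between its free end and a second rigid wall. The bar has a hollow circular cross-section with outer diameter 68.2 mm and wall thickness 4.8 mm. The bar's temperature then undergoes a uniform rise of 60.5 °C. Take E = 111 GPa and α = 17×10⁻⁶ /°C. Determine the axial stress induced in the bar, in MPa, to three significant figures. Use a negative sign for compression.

-88.1 MPa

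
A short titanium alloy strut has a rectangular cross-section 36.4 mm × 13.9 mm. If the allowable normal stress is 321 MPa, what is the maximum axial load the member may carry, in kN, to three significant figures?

A = 506 mm².
P_max = σ_allow · A = 321 · 506 = 162400 N = 162.4 kN.

162 kN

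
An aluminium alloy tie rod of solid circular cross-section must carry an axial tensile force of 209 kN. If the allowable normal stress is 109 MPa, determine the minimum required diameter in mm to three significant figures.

49.4 mm

Required area A ≥ P/σ_allow = 209000/109 = 1917 mm².
For a solid circular section, d ≥ √(4A/π) = 49.41 mm.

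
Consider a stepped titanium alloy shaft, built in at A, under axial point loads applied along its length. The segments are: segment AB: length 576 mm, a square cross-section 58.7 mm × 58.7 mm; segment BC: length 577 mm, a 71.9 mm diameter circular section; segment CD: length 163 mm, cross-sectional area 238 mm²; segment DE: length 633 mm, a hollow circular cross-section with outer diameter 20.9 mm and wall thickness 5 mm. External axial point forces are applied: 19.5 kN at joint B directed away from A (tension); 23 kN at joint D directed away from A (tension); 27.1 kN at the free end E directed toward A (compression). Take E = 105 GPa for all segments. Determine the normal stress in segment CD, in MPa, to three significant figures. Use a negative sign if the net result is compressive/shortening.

Internal axial forces (sectioning from the free end, tension +): N_DE = -27.1 kN, N_CD = -4.1 kN, N_BC = -4.1 kN, N_AB = 15.4 kN.
σ_CD = N_CD/A_CD = -4100/238 = -17.23 MPa.

-17.2 MPa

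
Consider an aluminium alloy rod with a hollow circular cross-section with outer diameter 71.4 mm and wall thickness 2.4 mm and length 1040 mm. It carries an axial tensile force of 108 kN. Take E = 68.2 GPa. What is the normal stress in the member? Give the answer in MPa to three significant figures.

208 MPa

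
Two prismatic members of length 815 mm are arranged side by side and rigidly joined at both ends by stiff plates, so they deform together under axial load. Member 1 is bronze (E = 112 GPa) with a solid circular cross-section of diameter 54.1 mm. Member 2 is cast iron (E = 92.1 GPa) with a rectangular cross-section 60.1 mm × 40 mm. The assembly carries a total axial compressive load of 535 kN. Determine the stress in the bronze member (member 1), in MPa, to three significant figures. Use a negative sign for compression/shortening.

A_1 = 2299 mm².
A_2 = 2404 mm².
Equal strain + equilibrium ⇒ each member carries load in proportion to AE: A₁E₁ = 257500000 N, A₂E₂ = 221400000 N, ΣAE = 478900000 N.
σ₁ = P·E₁/ΣAE = -535000·112000/478900000 = -125.1 MPa.

-125 MPa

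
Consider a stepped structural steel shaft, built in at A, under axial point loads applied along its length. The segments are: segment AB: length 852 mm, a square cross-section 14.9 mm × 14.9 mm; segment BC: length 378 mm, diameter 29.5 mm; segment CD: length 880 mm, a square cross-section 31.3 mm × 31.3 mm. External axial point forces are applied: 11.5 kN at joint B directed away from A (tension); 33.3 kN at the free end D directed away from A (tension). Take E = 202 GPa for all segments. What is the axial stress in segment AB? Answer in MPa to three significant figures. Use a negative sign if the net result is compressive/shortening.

202 MPa

Internal axial forces (sectioning from the free end, tension +): N_CD = 33.3 kN, N_BC = 33.3 kN, N_AB = 44.8 kN.
A_AB = 222 mm².
σ_AB = N_AB/A_AB = 44800/222 = 201.8 MPa.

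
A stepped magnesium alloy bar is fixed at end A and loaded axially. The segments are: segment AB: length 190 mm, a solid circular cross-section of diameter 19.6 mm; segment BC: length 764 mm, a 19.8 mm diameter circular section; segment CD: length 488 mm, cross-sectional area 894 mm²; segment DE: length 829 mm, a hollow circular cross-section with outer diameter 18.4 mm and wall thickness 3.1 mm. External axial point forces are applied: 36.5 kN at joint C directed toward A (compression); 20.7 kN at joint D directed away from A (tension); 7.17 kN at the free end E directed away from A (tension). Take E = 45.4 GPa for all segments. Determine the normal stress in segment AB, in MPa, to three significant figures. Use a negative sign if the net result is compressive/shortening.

-28.6 MPa

Internal axial forces (sectioning from the free end, tension +): N_DE = 7.17 kN, N_CD = 27.87 kN, N_BC = -8.63 kN, N_AB = -8.63 kN.
A_AB = 301.7 mm².
σ_AB = N_AB/A_AB = -8630/301.7 = -28.6 MPa.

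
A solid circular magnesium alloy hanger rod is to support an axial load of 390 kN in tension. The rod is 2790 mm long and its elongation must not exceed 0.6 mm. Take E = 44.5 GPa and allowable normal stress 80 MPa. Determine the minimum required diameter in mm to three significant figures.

Required area A ≥ P/σ_allow = 390000/80 = 4875 mm².
For a solid circular section, d ≥ √(4A/π) = 78.78 mm.
Elongation limit: A ≥ PL/(Eδ_allow) = 390000·2790/(44500·0.6) = 40750 mm² ⇒ d ≥ 227.8 mm.
The elongation limit governs.

228 mm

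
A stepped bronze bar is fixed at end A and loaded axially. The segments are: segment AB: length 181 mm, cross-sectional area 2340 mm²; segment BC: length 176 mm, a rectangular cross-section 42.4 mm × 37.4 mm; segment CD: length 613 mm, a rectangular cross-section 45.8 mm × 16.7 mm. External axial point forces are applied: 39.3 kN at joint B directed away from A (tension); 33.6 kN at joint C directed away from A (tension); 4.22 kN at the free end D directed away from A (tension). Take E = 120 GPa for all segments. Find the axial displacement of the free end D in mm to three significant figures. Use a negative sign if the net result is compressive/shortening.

Internal axial forces (sectioning from the free end, tension +): N_CD = 4.22 kN, N_BC = 37.82 kN, N_AB = 77.12 kN.
A_BC = 1586 mm².
A_CD = 764.9 mm².
δ_AB = 77120·181/(2340·120000) = 0.04971 mm
δ_BC = 37820·176/(1586·120000) = 0.03498 mm
δ_CD = 4220·613/(764.9·120000) = 0.02818 mm
δ = Σδ_i = 0.1129 mm.

0.113 mm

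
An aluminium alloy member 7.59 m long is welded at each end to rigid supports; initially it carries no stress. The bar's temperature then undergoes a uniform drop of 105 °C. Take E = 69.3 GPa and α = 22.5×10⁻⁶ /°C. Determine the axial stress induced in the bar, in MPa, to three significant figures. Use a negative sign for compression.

164 MPa

Free thermal expansion αLΔT = 22.5e-6 · 7590 · -105 = -17.93 mm.
The walls impose strain ε = −(-17.93)/7590 = 2.3625e-03; σ = Eε = 69300 · 2.3625e-03 = 163.7 MPa.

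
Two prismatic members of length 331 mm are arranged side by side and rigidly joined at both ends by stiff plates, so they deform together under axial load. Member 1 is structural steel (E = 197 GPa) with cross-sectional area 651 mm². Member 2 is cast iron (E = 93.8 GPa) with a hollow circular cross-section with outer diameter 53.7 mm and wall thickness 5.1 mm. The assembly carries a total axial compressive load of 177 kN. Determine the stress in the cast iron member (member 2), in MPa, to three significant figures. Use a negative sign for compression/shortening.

A_2 = 778.7 mm².
Equal strain + equilibrium ⇒ each member carries load in proportion to AE: A₁E₁ = 128200000 N, A₂E₂ = 73040000 N, ΣAE = 201300000 N.
σ₂ = P·E₂/ΣAE = -177000·93800/201300000 = -82.48 MPa.

-82.5 MPa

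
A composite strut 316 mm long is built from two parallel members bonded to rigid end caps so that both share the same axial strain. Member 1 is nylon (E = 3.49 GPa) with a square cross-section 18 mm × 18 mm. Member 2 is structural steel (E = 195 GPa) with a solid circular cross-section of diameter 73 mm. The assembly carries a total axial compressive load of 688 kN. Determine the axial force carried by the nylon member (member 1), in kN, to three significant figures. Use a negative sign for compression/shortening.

-0.952 kN

A_1 = 324 mm².
A_2 = 4185 mm².
Equal strain + equilibrium ⇒ each member carries load in proportion to AE: A₁E₁ = 1131000 N, A₂E₂ = 816200000 N, ΣAE = 817300000 N.
F₁ = P·A₁E₁/ΣAE = -688000·1131000/817300000 = -951.9 N.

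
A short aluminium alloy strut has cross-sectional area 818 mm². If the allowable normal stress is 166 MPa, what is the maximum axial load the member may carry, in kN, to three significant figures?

136 kN

P_max = σ_allow · A = 166 · 818 = 135800 N = 135.8 kN.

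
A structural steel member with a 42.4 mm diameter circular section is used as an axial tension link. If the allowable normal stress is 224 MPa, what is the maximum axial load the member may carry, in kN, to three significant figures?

316 kN

A = 1412 mm².
P_max = σ_allow · A = 224 · 1412 = 316300 N = 316.3 kN.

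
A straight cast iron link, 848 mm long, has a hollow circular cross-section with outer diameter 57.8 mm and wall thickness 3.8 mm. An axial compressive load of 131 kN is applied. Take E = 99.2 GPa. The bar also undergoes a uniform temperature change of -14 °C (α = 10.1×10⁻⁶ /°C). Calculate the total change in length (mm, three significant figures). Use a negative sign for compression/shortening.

A = 644.7 mm².
δ_mech = NL/(AE) = -131000·848/(644.7·99200) = -1.737 mm.
δ_thermal = αLΔT = 10.1e-6·848·-14 = -0.1199 mm.
δ = δ_mech + δ_thermal = -1.857 mm.

-1.86 mm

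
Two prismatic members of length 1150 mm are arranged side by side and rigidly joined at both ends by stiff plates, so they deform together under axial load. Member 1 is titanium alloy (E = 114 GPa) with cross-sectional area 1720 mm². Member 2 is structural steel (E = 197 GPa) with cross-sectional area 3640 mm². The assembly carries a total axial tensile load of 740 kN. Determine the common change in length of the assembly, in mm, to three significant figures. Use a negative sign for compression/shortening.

Equal strain + equilibrium ⇒ each member carries load in proportion to AE: A₁E₁ = 196100000 N, A₂E₂ = 717100000 N, ΣAE = 913200000 N.
δ = PL/ΣAE = 740000·1150/913200000 = 0.9319 mm.

0.932 mm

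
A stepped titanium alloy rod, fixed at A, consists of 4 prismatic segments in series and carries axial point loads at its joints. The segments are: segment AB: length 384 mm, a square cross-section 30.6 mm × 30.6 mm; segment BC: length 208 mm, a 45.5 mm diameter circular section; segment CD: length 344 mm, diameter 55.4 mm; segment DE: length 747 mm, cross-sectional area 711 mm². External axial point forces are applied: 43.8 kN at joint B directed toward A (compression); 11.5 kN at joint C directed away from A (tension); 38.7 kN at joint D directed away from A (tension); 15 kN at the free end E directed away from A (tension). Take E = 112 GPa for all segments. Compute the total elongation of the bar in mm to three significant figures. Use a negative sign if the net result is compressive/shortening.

0.362 mm

Internal axial forces (sectioning from the free end, tension +): N_DE = 15 kN, N_CD = 53.7 kN, N_BC = 65.2 kN, N_AB = 21.4 kN.
A_AB = 936.4 mm².
A_BC = 1626 mm².
A_CD = 2411 mm².
δ_AB = 21400·384/(936.4·112000) = 0.07836 mm
δ_BC = 65200·208/(1626·112000) = 0.07447 mm
δ_CD = 53700·344/(2411·112000) = 0.06842 mm
δ_DE = 15000·747/(711·112000) = 0.1407 mm
δ = Σδ_i = 0.362 mm.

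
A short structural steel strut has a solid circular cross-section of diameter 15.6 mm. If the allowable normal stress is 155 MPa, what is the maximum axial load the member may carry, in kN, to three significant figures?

A = 191.1 mm².
P_max = σ_allow · A = 155 · 191.1 = 29630 N = 29.63 kN.

29.6 kN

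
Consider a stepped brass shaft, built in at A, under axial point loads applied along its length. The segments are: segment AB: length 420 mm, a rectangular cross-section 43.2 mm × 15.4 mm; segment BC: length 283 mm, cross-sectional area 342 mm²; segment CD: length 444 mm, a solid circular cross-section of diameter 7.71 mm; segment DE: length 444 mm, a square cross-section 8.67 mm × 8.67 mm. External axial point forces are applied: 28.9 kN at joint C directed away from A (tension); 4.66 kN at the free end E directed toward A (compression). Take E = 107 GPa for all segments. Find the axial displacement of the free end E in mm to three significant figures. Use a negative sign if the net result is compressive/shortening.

Internal axial forces (sectioning from the free end, tension +): N_DE = -4.66 kN, N_CD = -4.66 kN, N_BC = 24.24 kN, N_AB = 24.24 kN.
A_AB = 665.3 mm².
A_CD = 46.69 mm².
A_DE = 75.17 mm².
δ_AB = 24240·420/(665.3·107000) = 0.143 mm
δ_BC = 24240·283/(342·107000) = 0.1875 mm
δ_CD = -4660·444/(46.69·107000) = -0.4142 mm
δ_DE = -4660·444/(75.17·107000) = -0.2572 mm
δ = Σδ_i = -0.3409 mm.

-0.341 mm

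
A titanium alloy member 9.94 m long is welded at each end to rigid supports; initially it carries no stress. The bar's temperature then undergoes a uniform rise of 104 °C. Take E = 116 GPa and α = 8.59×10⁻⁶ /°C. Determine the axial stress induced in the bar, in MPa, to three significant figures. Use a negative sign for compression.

Free thermal expansion αLΔT = 8.59e-6 · 9940 · 104 = 8.88 mm.
The walls impose strain ε = −(8.88)/9940 = -8.9336e-04; σ = Eε = 116000 · -8.9336e-04 = -103.6 MPa.

-104 MPa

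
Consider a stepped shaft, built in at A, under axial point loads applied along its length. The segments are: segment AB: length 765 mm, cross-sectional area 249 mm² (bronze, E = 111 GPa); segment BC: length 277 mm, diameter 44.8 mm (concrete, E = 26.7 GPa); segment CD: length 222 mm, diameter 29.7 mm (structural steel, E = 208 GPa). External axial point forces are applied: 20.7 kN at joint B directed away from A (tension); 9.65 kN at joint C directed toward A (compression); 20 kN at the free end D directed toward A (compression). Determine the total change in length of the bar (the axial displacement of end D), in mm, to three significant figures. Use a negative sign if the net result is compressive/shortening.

Internal axial forces (sectioning from the free end, tension +): N_CD = -20 kN, N_BC = -29.65 kN, N_AB = -8.95 kN.
A_BC = 1576 mm².
A_CD = 692.8 mm².
δ_AB = -8950·765/(249·111000) = -0.2477 mm
δ_BC = -29650·277/(1576·26700) = -0.1951 mm
δ_CD = -20000·222/(692.8·208000) = -0.03081 mm
δ = Σδ_i = -0.4737 mm.

-0.474 mm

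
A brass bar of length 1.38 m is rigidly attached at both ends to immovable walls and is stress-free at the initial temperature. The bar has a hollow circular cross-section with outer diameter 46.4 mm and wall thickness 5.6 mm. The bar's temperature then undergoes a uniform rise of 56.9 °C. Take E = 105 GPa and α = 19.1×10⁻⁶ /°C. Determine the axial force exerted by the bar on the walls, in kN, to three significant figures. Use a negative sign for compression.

Free thermal expansion αLΔT = 19.1e-6 · 1380 · 56.9 = 1.5 mm.
The walls impose strain ε = −(1.5)/1380 = -1.0868e-03; σ = Eε = 105000 · -1.0868e-03 = -114.1 MPa.
Wall reaction R = σ·A = -114.1·717.8 = -81910 N = -81.91 kN.

-81.9 kN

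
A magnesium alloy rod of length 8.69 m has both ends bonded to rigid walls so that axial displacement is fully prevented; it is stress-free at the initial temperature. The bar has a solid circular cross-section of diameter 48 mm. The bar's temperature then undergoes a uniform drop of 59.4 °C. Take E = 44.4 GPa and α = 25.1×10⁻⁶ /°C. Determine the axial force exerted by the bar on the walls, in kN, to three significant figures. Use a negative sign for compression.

Free thermal expansion αLΔT = 25.1e-6 · 8690 · -59.4 = -12.96 mm.
The walls impose strain ε = −(-12.96)/8690 = 1.4909e-03; σ = Eε = 44400 · 1.4909e-03 = 66.2 MPa.
Wall reaction R = σ·A = 66.2·1810 = 119800 N = 119.8 kN.

120 kN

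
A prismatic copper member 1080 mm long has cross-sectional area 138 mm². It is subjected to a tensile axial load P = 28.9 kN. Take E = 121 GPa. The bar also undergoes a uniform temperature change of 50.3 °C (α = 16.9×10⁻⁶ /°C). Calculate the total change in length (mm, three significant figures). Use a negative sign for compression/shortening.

2.79 mm

δ_mech = NL/(AE) = 28900·1080/(138·121000) = 1.869 mm.
δ_thermal = αLΔT = 16.9e-6·1080·50.3 = 0.9181 mm.
δ = δ_mech + δ_thermal = 2.787 mm.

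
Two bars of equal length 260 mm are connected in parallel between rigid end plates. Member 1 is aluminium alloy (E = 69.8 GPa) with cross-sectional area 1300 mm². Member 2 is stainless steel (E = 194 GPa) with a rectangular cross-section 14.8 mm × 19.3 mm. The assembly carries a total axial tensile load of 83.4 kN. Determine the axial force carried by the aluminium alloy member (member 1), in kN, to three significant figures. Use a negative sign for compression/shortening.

A_2 = 285.6 mm².
Equal strain + equilibrium ⇒ each member carries load in proportion to AE: A₁E₁ = 90740000 N, A₂E₂ = 55410000 N, ΣAE = 146200000 N.
F₁ = P·A₁E₁/ΣAE = 83400·90740000/146200000 = 51780 N.

51.8 kN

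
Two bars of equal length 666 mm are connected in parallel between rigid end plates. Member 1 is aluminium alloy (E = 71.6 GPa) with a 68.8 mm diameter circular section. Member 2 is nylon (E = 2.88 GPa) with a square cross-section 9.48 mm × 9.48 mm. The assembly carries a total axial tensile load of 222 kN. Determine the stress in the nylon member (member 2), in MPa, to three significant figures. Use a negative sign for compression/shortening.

2.40 MPa

A_1 = 3718 mm².
A_2 = 89.87 mm².
Equal strain + equilibrium ⇒ each member carries load in proportion to AE: A₁E₁ = 266200000 N, A₂E₂ = 258800 N, ΣAE = 266400000 N.
σ₂ = P·E₂/ΣAE = 222000·2880/266400000 = 2.4 MPa.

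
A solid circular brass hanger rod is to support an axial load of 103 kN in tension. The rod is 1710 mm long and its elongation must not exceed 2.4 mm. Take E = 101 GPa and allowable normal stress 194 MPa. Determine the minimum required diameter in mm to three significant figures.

Required area A ≥ P/σ_allow = 103000/194 = 530.9 mm².
For a solid circular section, d ≥ √(4A/π) = 26 mm.
Elongation limit: A ≥ PL/(Eδ_allow) = 103000·1710/(101000·2.4) = 726.6 mm² ⇒ d ≥ 30.42 mm.
The elongation limit governs.

30.4 mm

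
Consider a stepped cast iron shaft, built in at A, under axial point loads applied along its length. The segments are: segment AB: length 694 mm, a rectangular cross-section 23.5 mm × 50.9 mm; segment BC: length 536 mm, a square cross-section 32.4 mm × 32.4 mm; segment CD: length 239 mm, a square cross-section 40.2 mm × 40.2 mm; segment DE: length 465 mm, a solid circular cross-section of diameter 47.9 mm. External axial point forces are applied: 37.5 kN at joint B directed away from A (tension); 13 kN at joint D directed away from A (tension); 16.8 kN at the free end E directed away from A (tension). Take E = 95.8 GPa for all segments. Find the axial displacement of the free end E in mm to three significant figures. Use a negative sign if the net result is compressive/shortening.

Internal axial forces (sectioning from the free end, tension +): N_DE = 16.8 kN, N_CD = 29.8 kN, N_BC = 29.8 kN, N_AB = 67.3 kN.
A_AB = 1196 mm².
A_BC = 1050 mm².
A_CD = 1616 mm².
A_DE = 1802 mm².
δ_AB = 67300·694/(1196·95800) = 0.4076 mm
δ_BC = 29800·536/(1050·95800) = 0.1588 mm
δ_CD = 29800·239/(1616·95800) = 0.046 mm
δ_DE = 16800·465/(1802·95800) = 0.04525 mm
δ = Σδ_i = 0.6577 mm.

0.658 mm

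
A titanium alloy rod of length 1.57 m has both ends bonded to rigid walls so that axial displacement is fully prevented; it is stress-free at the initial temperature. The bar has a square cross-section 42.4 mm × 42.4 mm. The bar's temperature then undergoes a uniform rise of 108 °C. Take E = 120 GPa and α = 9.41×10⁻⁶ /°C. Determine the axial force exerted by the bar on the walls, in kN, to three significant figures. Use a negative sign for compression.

Free thermal expansion αLΔT = 9.41e-6 · 1570 · 108 = 1.596 mm.
The walls impose strain ε = −(1.596)/1570 = -1.0163e-03; σ = Eε = 120000 · -1.0163e-03 = -122 MPa.
Wall reaction R = σ·A = -122·1798 = -219200 N = -219.2 kN.

-219 kN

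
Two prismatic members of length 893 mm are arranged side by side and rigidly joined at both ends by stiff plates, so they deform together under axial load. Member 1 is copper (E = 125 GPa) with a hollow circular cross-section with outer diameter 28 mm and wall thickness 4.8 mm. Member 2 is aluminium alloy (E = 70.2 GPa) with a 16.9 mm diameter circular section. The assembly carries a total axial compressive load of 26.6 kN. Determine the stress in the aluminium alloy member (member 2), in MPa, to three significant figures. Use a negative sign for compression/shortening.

-31.4 MPa

A_1 = 349.8 mm².
A_2 = 224.3 mm².
Equal strain + equilibrium ⇒ each member carries load in proportion to AE: A₁E₁ = 43730000 N, A₂E₂ = 15750000 N, ΣAE = 59480000 N.
σ₂ = P·E₂/ΣAE = -26600·70200/59480000 = -31.4 MPa.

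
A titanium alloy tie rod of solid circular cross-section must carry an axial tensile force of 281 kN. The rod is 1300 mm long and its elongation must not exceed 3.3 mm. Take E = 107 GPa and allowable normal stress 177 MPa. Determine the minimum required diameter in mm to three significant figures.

45.0 mm

Required area A ≥ P/σ_allow = 281000/177 = 1588 mm².
For a solid circular section, d ≥ √(4A/π) = 44.96 mm.
Elongation limit: A ≥ PL/(Eδ_allow) = 281000·1300/(107000·3.3) = 1035 mm² ⇒ d ≥ 36.29 mm.
The stress limit governs.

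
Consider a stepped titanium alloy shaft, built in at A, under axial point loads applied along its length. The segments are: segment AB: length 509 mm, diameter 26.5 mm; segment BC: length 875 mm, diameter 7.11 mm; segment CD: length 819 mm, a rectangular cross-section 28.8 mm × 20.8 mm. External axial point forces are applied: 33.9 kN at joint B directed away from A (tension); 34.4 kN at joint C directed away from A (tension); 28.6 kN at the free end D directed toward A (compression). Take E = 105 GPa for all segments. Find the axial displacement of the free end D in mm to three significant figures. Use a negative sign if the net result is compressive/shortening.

Internal axial forces (sectioning from the free end, tension +): N_CD = -28.6 kN, N_BC = 5.8 kN, N_AB = 39.7 kN.
A_AB = 551.5 mm².
A_BC = 39.7 mm².
A_CD = 599 mm².
δ_AB = 39700·509/(551.5·105000) = 0.3489 mm
δ_BC = 5800·875/(39.7·105000) = 1.217 mm
δ_CD = -28600·819/(599·105000) = -0.3724 mm
δ = Σδ_i = 1.194 mm.

1.19 mm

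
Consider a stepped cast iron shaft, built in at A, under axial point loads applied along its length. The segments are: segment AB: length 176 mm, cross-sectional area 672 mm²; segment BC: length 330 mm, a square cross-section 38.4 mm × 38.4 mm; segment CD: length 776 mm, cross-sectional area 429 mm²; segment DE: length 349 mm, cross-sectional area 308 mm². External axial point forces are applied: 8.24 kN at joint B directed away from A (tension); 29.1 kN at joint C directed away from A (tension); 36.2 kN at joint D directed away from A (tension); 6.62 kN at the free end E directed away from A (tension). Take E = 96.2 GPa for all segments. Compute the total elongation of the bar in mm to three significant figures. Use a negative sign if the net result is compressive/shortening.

1.27 mm

Internal axial forces (sectioning from the free end, tension +): N_DE = 6.62 kN, N_CD = 42.82 kN, N_BC = 71.92 kN, N_AB = 80.16 kN.
A_BC = 1475 mm².
δ_AB = 80160·176/(672·96200) = 0.2182 mm
δ_BC = 71920·330/(1475·96200) = 0.1673 mm
δ_CD = 42820·776/(429·96200) = 0.8051 mm
δ_DE = 6620·349/(308·96200) = 0.07798 mm
δ = Σδ_i = 1.269 mm.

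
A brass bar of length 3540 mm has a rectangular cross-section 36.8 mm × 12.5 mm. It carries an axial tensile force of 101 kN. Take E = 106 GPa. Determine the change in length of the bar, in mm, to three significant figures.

7.33 mm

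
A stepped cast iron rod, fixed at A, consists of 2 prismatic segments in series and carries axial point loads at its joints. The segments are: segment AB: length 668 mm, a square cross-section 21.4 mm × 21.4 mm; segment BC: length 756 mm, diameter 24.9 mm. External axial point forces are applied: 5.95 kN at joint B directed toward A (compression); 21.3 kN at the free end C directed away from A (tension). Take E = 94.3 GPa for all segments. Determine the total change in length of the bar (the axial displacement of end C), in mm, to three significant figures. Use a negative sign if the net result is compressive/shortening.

0.588 mm

Internal axial forces (sectioning from the free end, tension +): N_BC = 21.3 kN, N_AB = 15.35 kN.
A_AB = 458 mm².
A_BC = 487 mm².
δ_AB = 15350·668/(458·94300) = 0.2374 mm
δ_BC = 21300·756/(487·94300) = 0.3507 mm
δ = Σδ_i = 0.5881 mm.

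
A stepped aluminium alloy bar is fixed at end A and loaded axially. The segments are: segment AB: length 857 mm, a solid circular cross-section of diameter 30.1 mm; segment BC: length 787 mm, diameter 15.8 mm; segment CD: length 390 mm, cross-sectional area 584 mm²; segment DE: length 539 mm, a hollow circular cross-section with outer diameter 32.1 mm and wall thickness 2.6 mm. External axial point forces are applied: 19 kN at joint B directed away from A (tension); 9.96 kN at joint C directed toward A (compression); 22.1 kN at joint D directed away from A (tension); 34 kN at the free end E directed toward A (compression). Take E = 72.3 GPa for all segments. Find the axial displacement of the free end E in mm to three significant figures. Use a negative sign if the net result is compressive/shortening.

-2.42 mm

Internal axial forces (sectioning from the free end, tension +): N_DE = -34 kN, N_CD = -11.9 kN, N_BC = -21.86 kN, N_AB = -2.86 kN.
A_AB = 711.6 mm².
A_BC = 196.1 mm².
A_DE = 241 mm².
δ_AB = -2860·857/(711.6·72300) = -0.04764 mm
δ_BC = -21860·787/(196.1·72300) = -1.214 mm
δ_CD = -11900·390/(584·72300) = -0.1099 mm
δ_DE = -34000·539/(241·72300) = -1.052 mm
δ = Σδ_i = -2.423 mm.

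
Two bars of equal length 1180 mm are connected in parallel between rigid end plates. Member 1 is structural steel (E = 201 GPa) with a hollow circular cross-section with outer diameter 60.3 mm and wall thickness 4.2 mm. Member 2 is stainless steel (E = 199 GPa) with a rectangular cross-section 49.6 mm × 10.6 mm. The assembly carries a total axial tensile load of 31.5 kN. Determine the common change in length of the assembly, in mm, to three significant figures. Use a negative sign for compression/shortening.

0.147 mm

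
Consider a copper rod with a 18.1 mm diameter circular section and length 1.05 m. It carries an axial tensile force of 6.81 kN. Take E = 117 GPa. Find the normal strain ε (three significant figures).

A = 257.3 mm².
σ = N/A = 26.47 MPa; ε = σ/E = 26.47/117000 = 2.262e-04.

2.26e-04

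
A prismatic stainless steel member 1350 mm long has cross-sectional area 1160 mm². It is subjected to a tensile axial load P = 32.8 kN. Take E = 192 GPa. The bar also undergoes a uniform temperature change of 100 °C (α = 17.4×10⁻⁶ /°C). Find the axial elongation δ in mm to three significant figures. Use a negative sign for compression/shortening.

2.55 mm

δ_mech = NL/(AE) = 32800·1350/(1160·192000) = 0.1988 mm.
δ_thermal = αLΔT = 17.4e-6·1350·100 = 2.349 mm.
δ = δ_mech + δ_thermal = 2.548 mm.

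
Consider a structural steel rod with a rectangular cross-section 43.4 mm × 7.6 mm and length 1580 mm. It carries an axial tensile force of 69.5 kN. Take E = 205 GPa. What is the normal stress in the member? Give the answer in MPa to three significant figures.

211 MPa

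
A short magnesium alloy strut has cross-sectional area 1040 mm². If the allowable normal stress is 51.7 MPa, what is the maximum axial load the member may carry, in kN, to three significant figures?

53.8 kN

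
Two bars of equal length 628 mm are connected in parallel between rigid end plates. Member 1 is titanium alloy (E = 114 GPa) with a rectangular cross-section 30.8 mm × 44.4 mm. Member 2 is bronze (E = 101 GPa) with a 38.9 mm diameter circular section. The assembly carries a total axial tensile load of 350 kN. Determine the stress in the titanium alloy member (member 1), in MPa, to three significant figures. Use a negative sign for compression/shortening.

145 MPa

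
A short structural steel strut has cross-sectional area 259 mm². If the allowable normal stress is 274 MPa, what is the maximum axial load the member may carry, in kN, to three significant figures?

71.0 kN

P_max = σ_allow · A = 274 · 259 = 70970 N = 70.97 kN.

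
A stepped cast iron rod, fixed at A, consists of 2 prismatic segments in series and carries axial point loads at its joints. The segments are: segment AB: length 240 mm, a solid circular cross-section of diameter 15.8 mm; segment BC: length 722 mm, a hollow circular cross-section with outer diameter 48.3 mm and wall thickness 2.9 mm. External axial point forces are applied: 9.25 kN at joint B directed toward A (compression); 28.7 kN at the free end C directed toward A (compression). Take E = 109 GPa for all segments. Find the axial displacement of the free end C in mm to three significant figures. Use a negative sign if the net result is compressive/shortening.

Internal axial forces (sectioning from the free end, tension +): N_BC = -28.7 kN, N_AB = -37.95 kN.
A_AB = 196.1 mm².
A_BC = 413.6 mm².
δ_AB = -37950·240/(196.1·109000) = -0.4262 mm
δ_BC = -28700·722/(413.6·109000) = -0.4596 mm
δ = Σδ_i = -0.8858 mm.

-0.886 mm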